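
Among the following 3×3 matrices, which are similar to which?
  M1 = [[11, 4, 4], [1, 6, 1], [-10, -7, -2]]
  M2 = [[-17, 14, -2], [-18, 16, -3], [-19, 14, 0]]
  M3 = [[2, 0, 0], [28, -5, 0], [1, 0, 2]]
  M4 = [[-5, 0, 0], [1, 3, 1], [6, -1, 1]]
Characteristic polynomials: χ_{M1} = (x - 5)^3, χ_{M2} = (x - 2)^2(x + 5), χ_{M3} = (x - 2)^2(x + 5), χ_{M4} = (x - 2)^2(x + 5).

{M1}: invariant factors (x - 5)^3.

{M2, M3, M4}: invariant factors (x - 2)^2(x + 5).

Matrices are similar if and only if their invariant-factor lists agree; the partition into similarity classes is {M1}, {M2, M3, M4}.

2 classes: {M1}, {M2, M3, M4}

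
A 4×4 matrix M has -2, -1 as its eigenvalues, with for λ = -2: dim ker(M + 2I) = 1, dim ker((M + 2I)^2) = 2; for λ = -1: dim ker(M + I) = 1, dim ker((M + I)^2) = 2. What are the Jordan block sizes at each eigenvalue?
λ = -2: successive nullity increments [1, 1] count blocks of size ≥ k; block sizes are [2].
λ = -1: successive nullity increments [1, 1] count blocks of size ≥ k; block sizes are [2].

Jordan blocks: (-2, 2), (-1, 2)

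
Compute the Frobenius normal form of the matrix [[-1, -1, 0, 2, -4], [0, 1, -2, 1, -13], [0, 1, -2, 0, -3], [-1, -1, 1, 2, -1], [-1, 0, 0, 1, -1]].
R = [[0, 0, 0, 0, 10], [1, 0, 0, 0, -7], [0, 1, 0, 0, -4], [0, 0, 1, 0, 3], [0, 0, 0, 1, -1]]

The invariant factors of A (the non-unit diagonal entries of the Smith normal form of xI - A over ℚ[x]) are (x - 1)(x + 2)(x^3 - x + 5), each dividing the next. The characteristic polynomial is their product, (x - 1)(x + 2)(x^3 - x + 5).

The rational canonical form is the block-diagonal matrix of companion matrices C(f_i):
R = [[0, 0, 0, 0, 10], [1, 0, 0, 0, -7], [0, 1, 0, 0, -4], [0, 0, 1, 0, 3], [0, 0, 0, 1, -1]].

Note the characteristic polynomial does not split into linear factors over ℚ, so A has no Jordan form over ℚ; the rational canonical form exists over any field.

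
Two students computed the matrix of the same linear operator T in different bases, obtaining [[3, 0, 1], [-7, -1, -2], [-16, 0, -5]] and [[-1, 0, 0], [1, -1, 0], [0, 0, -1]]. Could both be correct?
Both have characteristic polynomial (x + 1)^3, but the minimal polynomial of A is (x + 1)^3 while the minimal polynomial of B is (x + 1)^2. The minimal polynomial is a similarity invariant, so A and B are not similar.

No.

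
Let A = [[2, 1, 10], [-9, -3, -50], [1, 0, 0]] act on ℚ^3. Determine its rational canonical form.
R = [[0, 0, -20], [1, 0, 7], [0, 1, -1]]

The invariant factors of A (the non-unit diagonal entries of the Smith normal form of xI - A over ℚ[x]) are (x + 4)(x^2 - 3x + 5), each dividing the next. The characteristic polynomial is their product, (x + 4)(x^2 - 3x + 5).

The rational canonical form is the block-diagonal matrix of companion matrices C(f_i):
R = [[0, 0, -20], [1, 0, 7], [0, 1, -1]].

Note the characteristic polynomial does not split into linear factors over ℚ, so A has no Jordan form over ℚ; the rational canonical form exists over any field.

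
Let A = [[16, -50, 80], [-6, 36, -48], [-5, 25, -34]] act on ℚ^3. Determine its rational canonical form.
The invariant factors of A (the non-unit diagonal entries of the Smith normal form of xI - A over ℚ[x]) are x - 6, (x - 6)^2, each dividing the next. The characteristic polynomial is their product, (x - 6)^3.

The rational canonical form is the block-diagonal matrix of companion matrices C(f_i):
R = [[6, 0, 0], [0, 0, -36], [0, 1, 12]].

R = [[6, 0, 0], [0, 0, -36], [0, 1, 12]]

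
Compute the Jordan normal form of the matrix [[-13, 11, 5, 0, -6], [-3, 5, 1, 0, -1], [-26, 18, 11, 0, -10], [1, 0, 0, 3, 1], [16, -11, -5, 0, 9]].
The characteristic polynomial is det(xI - A) = (x - 3)^5, so the eigenvalues are 3 (algebraic multiplicity 5).

For λ = 3: rank(A - 3I) = 3, rank((A - 3I)^2) = 1, rank((A - 3I)^3) = 0. The eigenspace has dimension 5 - 3 = 2, so there are 2 Jordan blocks; the rank sequence gives block sizes [3, 2].

Assembling the blocks gives the Jordan form J above.

J = [[3, 1, 0, 0, 0], [0, 3, 1, 0, 0], [0, 0, 3, 0, 0], [0, 0, 0, 3, 1], [0, 0, 0, 0, 3]]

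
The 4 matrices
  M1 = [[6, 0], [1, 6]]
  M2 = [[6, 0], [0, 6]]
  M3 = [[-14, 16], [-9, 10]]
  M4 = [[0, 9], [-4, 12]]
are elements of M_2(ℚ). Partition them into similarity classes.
Characteristic polynomials: χ_{M1} = (x - 6)^2, χ_{M2} = (x - 6)^2, χ_{M3} = (x + 2)^2, χ_{M4} = (x - 6)^2.

{M1, M4}: invariant factors (x - 6)^2.

{M2}: invariant factors x - 6, x - 6.

{M3}: invariant factors (x + 2)^2.

Matrices are similar if and only if their invariant-factor lists agree; the partition into similarity classes is {M1, M4}, {M2}, {M3}.

3 classes: {M1, M4}, {M2}, {M3}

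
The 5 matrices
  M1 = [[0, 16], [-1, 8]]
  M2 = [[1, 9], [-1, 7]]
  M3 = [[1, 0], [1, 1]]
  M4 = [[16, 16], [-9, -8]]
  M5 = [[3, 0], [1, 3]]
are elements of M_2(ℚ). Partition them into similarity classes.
Characteristic polynomials: χ_{M1} = (x - 4)^2, χ_{M2} = (x - 4)^2, χ_{M3} = (x - 1)^2, χ_{M4} = (x - 4)^2, χ_{M5} = (x - 3)^2.

{M1, M2, M4}: invariant factors (x - 4)^2.

{M3}: invariant factors (x - 1)^2.

{M5}: invariant factors (x - 3)^2.

Matrices are similar if and only if their invariant-factor lists agree; the partition into similarity classes is {M1, M2, M4}, {M3}, {M5}.

3 classes: {M1, M2, M4}, {M3}, {M5}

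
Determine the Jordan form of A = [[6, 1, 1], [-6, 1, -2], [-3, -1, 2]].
The characteristic polynomial is det(xI - A) = (x - 3)^3, so the eigenvalues are 3 (algebraic multiplicity 3).

For λ = 3: rank(A - 3I) = 1, rank((A - 3I)^2) = 0. The eigenspace has dimension 3 - 1 = 2, so there are 2 Jordan blocks; the rank sequence gives block sizes [2, 1].

Assembling the blocks gives the Jordan form J above.

J = [[3, 1, 0], [0, 3, 0], [0, 0, 3]]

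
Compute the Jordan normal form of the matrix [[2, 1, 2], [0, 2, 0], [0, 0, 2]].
J = [[2, 1, 0], [0, 2, 0], [0, 0, 2]]

The characteristic polynomial is det(xI - A) = (x - 2)^3, so the eigenvalues are 2 (algebraic multiplicity 3).

For λ = 2: rank(A - 2I) = 1, rank((A - 2I)^2) = 0. The eigenspace has dimension 3 - 1 = 2, so there are 2 Jordan blocks; the rank sequence gives block sizes [2, 1].

Assembling the blocks gives the Jordan form J above.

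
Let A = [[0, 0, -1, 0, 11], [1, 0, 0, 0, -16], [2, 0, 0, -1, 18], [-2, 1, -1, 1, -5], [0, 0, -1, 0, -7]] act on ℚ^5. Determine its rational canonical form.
The invariant factors of A (the non-unit diagonal entries of the Smith normal form of xI - A over ℚ[x]) are (x + 3)^2(x^3 + 3x - 2), each dividing the next. The characteristic polynomial is their product, (x + 3)^2(x^3 + 3x - 2).

The rational canonical form is the block-diagonal matrix of companion matrices C(f_i):
R = [[0, 0, 0, 0, 18], [1, 0, 0, 0, -15], [0, 1, 0, 0, -16], [0, 0, 1, 0, -12], [0, 0, 0, 1, -6]].

Note the characteristic polynomial does not split into linear factors over ℚ, so A has no Jordan form over ℚ; the rational canonical form exists over any field.

R = [[0, 0, 0, 0, 18], [1, 0, 0, 0, -15], [0, 1, 0, 0, -16], [0, 0, 1, 0, -12], [0, 0, 0, 1, -6]]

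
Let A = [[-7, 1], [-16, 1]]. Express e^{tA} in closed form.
e^{tA} = [[(1 - 4*t)*e^{-3*t}, t*e^{-3*t}], [-16*t*e^{-3*t}, (4*t + 1)*e^{-3*t}]]

A has Jordan form J = [[-3, 1], [0, -3]] with A = PJP^{-1}, so e^{tA} = P e^{tJ} P^{-1}.

For a Jordan block J_k(λ), e^{tJ_k(λ)} = e^{λt} · (I + tN + t^2 N^2/2! + ... + t^{k-1} N^{k-1}/(k-1)!) where N is the nilpotent superdiagonal part.

Assembling the blocks and conjugating back gives the entries of e^{tA} as shown above.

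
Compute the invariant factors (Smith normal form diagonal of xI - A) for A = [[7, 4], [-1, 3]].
The Jordan structure of A has elementary divisors (x - 5)^2. Arranging the block sizes at each eigenvalue in decreasing order and taking row products gives the invariant factors.

Invariant factors (smallest first, each dividing the next): (x - 5)^2.

Check: the last factor (x - 5)^2 is the minimal polynomial, and the product (x - 5)^2 is the characteristic polynomial.

(x - 5)^2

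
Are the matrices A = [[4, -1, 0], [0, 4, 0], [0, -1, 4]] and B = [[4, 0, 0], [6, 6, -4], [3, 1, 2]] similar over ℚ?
Yes.

Two matrices over a field are similar if and only if they have the same invariant factors.

Both A and B have characteristic polynomial (x - 4)^3 and minimal polynomial (x - 4)^2. Computing further, both have invariant factors x - 4, (x - 4)^2. Hence A and B are similar.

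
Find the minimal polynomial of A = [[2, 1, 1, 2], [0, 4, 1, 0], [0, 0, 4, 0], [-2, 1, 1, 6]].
The characteristic polynomial factors as (x - 4)^4. The minimal polynomial is ∏(x - λ)^{k_λ} where k_λ is the size of the largest Jordan block at λ.

For λ = 4: rank(A - 4I) = 2, and the largest Jordan block has size 3 (the smallest k with rank((A - 4I)^k) = rank((A - 4I)^(k+1))).

So m_A(x) = (x - 4)^3.

m_A(x) = (x - 4)^3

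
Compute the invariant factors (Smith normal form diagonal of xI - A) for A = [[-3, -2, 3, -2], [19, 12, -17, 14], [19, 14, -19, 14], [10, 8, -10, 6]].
The Jordan structure of A has elementary divisors (x + 2)^2, (x + 2), (x - 2). Arranging the block sizes at each eigenvalue in decreasing order and taking row products gives the invariant factors.

Invariant factors (smallest first, each dividing the next): x + 2, (x - 2)(x + 2)^2.

Check: the last factor (x - 2)(x + 2)^2 is the minimal polynomial, and the product (x - 2)(x + 2)^3 is the characteristic polynomial.

x + 2, (x - 2)(x + 2)^2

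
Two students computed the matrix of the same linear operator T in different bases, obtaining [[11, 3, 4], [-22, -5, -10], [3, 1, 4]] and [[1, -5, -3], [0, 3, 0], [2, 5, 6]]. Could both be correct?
Both have characteristic polynomial (x - 4)(x - 3)^2, but the minimal polynomial of A is (x - 4)(x - 3)^2 while the minimal polynomial of B is (x - 4)(x - 3). The minimal polynomial is a similarity invariant, so A and B are not similar.

No.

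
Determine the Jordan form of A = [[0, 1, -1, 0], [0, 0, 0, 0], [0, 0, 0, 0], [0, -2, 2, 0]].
J = [[0, 1, 0, 0], [0, 0, 0, 0], [0, 0, 0, 0], [0, 0, 0, 0]]

The characteristic polynomial is det(xI - A) = x^4, so the eigenvalues are 0 (algebraic multiplicity 4).

For λ = 0: rank(A) = 1, rank(A^2) = 0. The eigenspace has dimension 4 - 1 = 3, so there are 3 Jordan blocks; the rank sequence gives block sizes [2, 1, 1].

Assembling the blocks gives the Jordan form J above.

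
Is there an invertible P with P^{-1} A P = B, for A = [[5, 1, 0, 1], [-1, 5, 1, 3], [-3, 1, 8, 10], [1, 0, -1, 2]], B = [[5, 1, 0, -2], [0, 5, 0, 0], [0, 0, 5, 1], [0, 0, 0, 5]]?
Yes.

Two matrices over a field are similar if and only if they have the same invariant factors.

Both A and B have characteristic polynomial (x - 5)^4 and minimal polynomial (x - 5)^2. Computing further, both have invariant factors (x - 5)^2, (x - 5)^2. Hence A and B are similar.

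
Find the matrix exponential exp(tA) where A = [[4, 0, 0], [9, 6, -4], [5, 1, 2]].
e^{tA} = [[e^{4*t}, 0, 0], [t*(9 - t)*e^{4*t}, (2*t + 1)*e^{4*t}, -4*t*e^{4*t}], [t*(10 - t)*e^{4*t}/2, t*e^{4*t}, (1 - 2*t)*e^{4*t}]]

A has Jordan form J = [[4, 1, 0], [0, 4, 1], [0, 0, 4]] with A = PJP^{-1}, so e^{tA} = P e^{tJ} P^{-1}.

For a Jordan block J_k(λ), e^{tJ_k(λ)} = e^{λt} · (I + tN + t^2 N^2/2! + ... + t^{k-1} N^{k-1}/(k-1)!) where N is the nilpotent superdiagonal part.

Assembling the blocks and conjugating back gives the entries of e^{tA} as shown above.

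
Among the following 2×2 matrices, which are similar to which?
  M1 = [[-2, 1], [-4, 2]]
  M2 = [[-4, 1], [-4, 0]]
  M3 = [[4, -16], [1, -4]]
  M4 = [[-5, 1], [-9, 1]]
Characteristic polynomials: χ_{M1} = x^2, χ_{M2} = (x + 2)^2, χ_{M3} = x^2, χ_{M4} = (x + 2)^2.

{M1, M3}: invariant factors x^2.

{M2, M4}: invariant factors (x + 2)^2.

Matrices are similar if and only if their invariant-factor lists agree; the partition into similarity classes is {M1, M3}, {M2, M4}.

2 classes: {M1, M3}, {M2, M4}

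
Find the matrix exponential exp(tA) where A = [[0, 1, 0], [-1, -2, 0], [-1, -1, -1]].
A has Jordan form J = [[-1, 1, 0], [0, -1, 0], [0, 0, -1]] with A = PJP^{-1}, so e^{tA} = P e^{tJ} P^{-1}.

For a Jordan block J_k(λ), e^{tJ_k(λ)} = e^{λt} · (I + tN + t^2 N^2/2! + ... + t^{k-1} N^{k-1}/(k-1)!) where N is the nilpotent superdiagonal part.

Assembling the blocks and conjugating back gives the entries of e^{tA} as shown above.

e^{tA} = [[(t + 1)*e^{-t}, t*e^{-t}, 0], [-t*e^{-t}, (1 - t)*e^{-t}, 0], [-t*e^{-t}, -t*e^{-t}, e^{-t}]]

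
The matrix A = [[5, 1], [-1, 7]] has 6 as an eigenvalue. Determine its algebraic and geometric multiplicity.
The characteristic polynomial is (x - 6)^2, so the factor x - 6 appears with exponent 2: the algebraic multiplicity is 2.

rank(A - 6I) = 1, so the eigenspace has dimension 2 - 1 = 1: the geometric multiplicity is 1.

Since 1 < 2, A is not diagonalizable.

algebraic multiplicity 2, geometric multiplicity 1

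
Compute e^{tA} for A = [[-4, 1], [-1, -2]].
A has Jordan form J = [[-3, 1], [0, -3]] with A = PJP^{-1}, so e^{tA} = P e^{tJ} P^{-1}.

For a Jordan block J_k(λ), e^{tJ_k(λ)} = e^{λt} · (I + tN + t^2 N^2/2! + ... + t^{k-1} N^{k-1}/(k-1)!) where N is the nilpotent superdiagonal part.

Assembling the blocks and conjugating back gives the entries of e^{tA} as shown above.

e^{tA} = [[(1 - t)*e^{-3*t}, t*e^{-3*t}], [-t*e^{-3*t}, (t + 1)*e^{-3*t}]]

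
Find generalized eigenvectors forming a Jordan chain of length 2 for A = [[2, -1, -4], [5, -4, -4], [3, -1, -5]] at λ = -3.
We seek v_1 ∈ ker((A + 3I)^2) \ ker(A + 3I), then set v_{i+1} = (A + 3I) v_i.

One such chain is v_1 = [[0, 1, 0]]^T, v_2 = [[-1, -1, -1]]^T. Check: (A + 3I) v_2 = [[0, 0, 0]]^T = 0.

v_1 = [[0, 1, 0]]^T, v_2 = [[-1, -1, -1]]^T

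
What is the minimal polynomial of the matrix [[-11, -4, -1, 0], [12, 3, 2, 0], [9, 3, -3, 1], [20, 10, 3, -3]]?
The characteristic polynomial factors as (x + 3)^3(x + 5). The minimal polynomial is ∏(x - λ)^{k_λ} where k_λ is the size of the largest Jordan block at λ.

For λ = -5: rank(A + 5I) = 3, and the largest Jordan block has size 1 (the smallest k with rank((A + 5I)^k) = rank((A + 5I)^(k+1))).
For λ = -3: rank(A + 3I) = 3, and the largest Jordan block has size 3 (the smallest k with rank((A + 3I)^k) = rank((A + 3I)^(k+1))).

So m_A(x) = (x + 3)^3(x + 5).

m_A(x) = (x + 3)^3(x + 5)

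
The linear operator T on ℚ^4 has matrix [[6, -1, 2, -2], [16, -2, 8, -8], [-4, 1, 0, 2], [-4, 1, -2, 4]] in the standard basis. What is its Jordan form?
The characteristic polynomial is det(xI - A) = (x - 2)^4, so the eigenvalues are 2 (algebraic multiplicity 4).

For λ = 2: rank(A - 2I) = 1, rank((A - 2I)^2) = 0. The eigenspace has dimension 4 - 1 = 3, so there are 3 Jordan blocks; the rank sequence gives block sizes [2, 1, 1].

Assembling the blocks gives the Jordan form J above.

J = [[2, 1, 0, 0], [0, 2, 0, 0], [0, 0, 2, 0], [0, 0, 0, 2]]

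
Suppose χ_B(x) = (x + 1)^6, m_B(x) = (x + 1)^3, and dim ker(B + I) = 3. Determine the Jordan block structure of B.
λ = -1: algebraic multiplicity 6 (exponent in χ_B), largest block size 3 (exponent in m_B), 3 blocks (geometric multiplicity). These force block sizes [3, 2, 1].

Jordan blocks: (-1, 3), (-1, 2), (-1, 1)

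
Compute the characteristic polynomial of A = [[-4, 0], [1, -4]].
xI - A = [[x + 4, 0], [-1, x + 4]].

Expanding det(xI - A) along the first row:
det(xI - A) = + (x + 4)·det([[x + 4]]) - (0)·det([[-1]]).

Evaluating gives χ_A(x) = x^2 + 8x + 16 = (x + 4)^2.

χ_A(x) = (x + 4)^2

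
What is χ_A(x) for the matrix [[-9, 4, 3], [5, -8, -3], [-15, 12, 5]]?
xI - A = [[x + 9, -4, -3], [-5, x + 8, 3], [15, -12, x - 5]].

Expanding det(xI - A) along the first row:
det(xI - A) = + (x + 9)·det([[x + 8, 3], [-12, x - 5]]) - (-4)·det([[-5, 3], [15, x - 5]]) + (-3)·det([[-5, x + 8], [15, -12]]).

Evaluating gives χ_A(x) = x^3 + 12x^2 + 48x + 64 = (x + 4)^3.

χ_A(x) = (x + 4)^3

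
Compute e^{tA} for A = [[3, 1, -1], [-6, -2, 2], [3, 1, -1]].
A has Jordan form J = [[0, 1, 0], [0, 0, 0], [0, 0, 0]] with A = PJP^{-1}, so e^{tA} = P e^{tJ} P^{-1}.

For a Jordan block J_k(λ), e^{tJ_k(λ)} = e^{λt} · (I + tN + t^2 N^2/2! + ... + t^{k-1} N^{k-1}/(k-1)!) where N is the nilpotent superdiagonal part.

Assembling the blocks and conjugating back gives the entries of e^{tA} as shown above.

e^{tA} = [[3*t + 1, t, -t], [-6*t, 1 - 2*t, 2*t], [3*t, t, 1 - t]]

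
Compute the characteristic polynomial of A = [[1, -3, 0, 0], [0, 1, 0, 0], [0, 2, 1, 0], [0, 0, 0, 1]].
χ_A(x) = (x - 1)^4

xI - A = [[x - 1, 3, 0, 0], [0, x - 1, 0, 0], [0, -2, x - 1, 0], [0, 0, 0, x - 1]].

Expanding det(xI - A) along the first row:
det(xI - A) = + (x - 1)·det([[x - 1, 0, 0], [-2, x - 1, 0], [0, 0, x - 1]]) - (3)·det([[0, 0, 0], [0, x - 1, 0], [0, 0, x - 1]]) + (0)·det([[0, x - 1, 0], [0, -2, 0], [0, 0, x - 1]]) - (0)·det([[0, x - 1, 0], [0, -2, x - 1], [0, 0, 0]]).

Evaluating gives χ_A(x) = x^4 - 4x^3 + 6x^2 - 4x + 1 = (x - 1)^4.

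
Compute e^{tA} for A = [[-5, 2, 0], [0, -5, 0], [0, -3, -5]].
A has Jordan form J = [[-5, 1, 0], [0, -5, 0], [0, 0, -5]] with A = PJP^{-1}, so e^{tA} = P e^{tJ} P^{-1}.

For a Jordan block J_k(λ), e^{tJ_k(λ)} = e^{λt} · (I + tN + t^2 N^2/2! + ... + t^{k-1} N^{k-1}/(k-1)!) where N is the nilpotent superdiagonal part.

Assembling the blocks and conjugating back gives the entries of e^{tA} as shown above.

e^{tA} = [[e^{-5*t}, 2*t*e^{-5*t}, 0], [0, e^{-5*t}, 0], [0, -3*t*e^{-5*t}, e^{-5*t}]]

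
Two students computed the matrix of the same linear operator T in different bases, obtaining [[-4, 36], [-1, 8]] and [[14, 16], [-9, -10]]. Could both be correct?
Two matrices over a field are similar if and only if they have the same invariant factors.

Both A and B have characteristic polynomial (x - 2)^2 and minimal polynomial (x - 2)^2. Computing further, both have invariant factors (x - 2)^2. Hence A and B are similar.

Yes.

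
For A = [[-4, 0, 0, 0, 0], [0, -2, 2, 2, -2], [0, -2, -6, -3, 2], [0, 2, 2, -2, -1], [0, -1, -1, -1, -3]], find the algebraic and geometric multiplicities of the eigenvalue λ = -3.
algebraic multiplicity 3, geometric multiplicity 1

The characteristic polynomial is (x + 3)^3(x + 4)^2, so the factor x + 3 appears with exponent 3: the algebraic multiplicity is 3.

rank(A + 3I) = 4, so the eigenspace has dimension 5 - 4 = 1: the geometric multiplicity is 1.

Since 1 < 3, A is not diagonalizable.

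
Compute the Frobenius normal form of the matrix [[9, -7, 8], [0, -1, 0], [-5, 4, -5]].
The invariant factors of A (the non-unit diagonal entries of the Smith normal form of xI - A over ℚ[x]) are (x - 5)(x + 1)^2, each dividing the next. The characteristic polynomial is their product, (x - 5)(x + 1)^2.

The rational canonical form is the block-diagonal matrix of companion matrices C(f_i):
R = [[0, 0, 5], [1, 0, 9], [0, 1, 3]].

R = [[0, 0, 5], [1, 0, 9], [0, 1, 3]]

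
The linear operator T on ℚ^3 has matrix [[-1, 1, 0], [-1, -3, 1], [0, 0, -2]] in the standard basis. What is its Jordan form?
The characteristic polynomial is det(xI - A) = (x + 2)^3, so the eigenvalues are -2 (algebraic multiplicity 3).

For λ = -2: rank(A + 2I) = 2, rank((A + 2I)^2) = 1, rank((A + 2I)^3) = 0. The eigenspace has dimension 3 - 2 = 1, so there is 1 Jordan block; the rank sequence gives block sizes [3].

Assembling the blocks gives the Jordan form J above.

J = [[-2, 1, 0], [0, -2, 1], [0, 0, -2]]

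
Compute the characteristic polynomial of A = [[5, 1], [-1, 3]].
xI - A = [[x - 5, -1], [1, x - 3]].

Expanding det(xI - A) along the first row:
det(xI - A) = + (x - 5)·det([[x - 3]]) - (-1)·det([[1]]).

Evaluating gives χ_A(x) = x^2 - 8x + 16 = (x - 4)^2.

χ_A(x) = (x - 4)^2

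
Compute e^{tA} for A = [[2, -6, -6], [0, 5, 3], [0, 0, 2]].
A has Jordan form J = [[2, 0, 0], [0, 2, 0], [0, 0, 5]] with A = PJP^{-1}, so e^{tA} = P e^{tJ} P^{-1}.

For a Jordan block J_k(λ), e^{tJ_k(λ)} = e^{λt} · (I + tN + t^2 N^2/2! + ... + t^{k-1} N^{k-1}/(k-1)!) where N is the nilpotent superdiagonal part.

Assembling the blocks and conjugating back gives the entries of e^{tA} as shown above.

e^{tA} = [[e^{2*t}, 2*(1 - e^{3*t})*e^{2*t}, 2*(1 - e^{3*t})*e^{2*t}], [0, e^{5*t}, e^{5*t} - e^{2*t}], [0, 0, e^{2*t}]]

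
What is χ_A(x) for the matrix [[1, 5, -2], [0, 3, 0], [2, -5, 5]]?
χ_A(x) = (x - 3)^3

xI - A = [[x - 1, -5, 2], [0, x - 3, 0], [-2, 5, x - 5]].

Expanding det(xI - A) along the first row:
det(xI - A) = + (x - 1)·det([[x - 3, 0], [5, x - 5]]) - (-5)·det([[0, 0], [-2, x - 5]]) + (2)·det([[0, x - 3], [-2, 5]]).

Evaluating gives χ_A(x) = x^3 - 9x^2 + 27x - 27 = (x - 3)^3.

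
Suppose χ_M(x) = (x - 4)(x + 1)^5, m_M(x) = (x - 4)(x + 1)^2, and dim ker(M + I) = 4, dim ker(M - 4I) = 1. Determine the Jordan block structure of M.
Jordan blocks: (-1, 2), (-1, 1), (-1, 1), (-1, 1), (4, 1)

λ = -1: algebraic multiplicity 5 (exponent in χ_M), largest block size 2 (exponent in m_M), 4 blocks (geometric multiplicity). These force block sizes [2, 1, 1, 1].
λ = 4: algebraic multiplicity 1 (exponent in χ_M), largest block size 1 (exponent in m_M), 1 block (geometric multiplicity). This forces block sizes [1].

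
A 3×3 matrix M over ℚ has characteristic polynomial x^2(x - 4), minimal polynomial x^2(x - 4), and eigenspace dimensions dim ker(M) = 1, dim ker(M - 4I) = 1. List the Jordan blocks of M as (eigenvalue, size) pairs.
Jordan blocks: (0, 2), (4, 1)

λ = 0: algebraic multiplicity 2 (exponent in χ_M), largest block size 2 (exponent in m_M), 1 block (geometric multiplicity). This forces block sizes [2].
λ = 4: algebraic multiplicity 1 (exponent in χ_M), largest block size 1 (exponent in m_M), 1 block (geometric multiplicity). This forces block sizes [1].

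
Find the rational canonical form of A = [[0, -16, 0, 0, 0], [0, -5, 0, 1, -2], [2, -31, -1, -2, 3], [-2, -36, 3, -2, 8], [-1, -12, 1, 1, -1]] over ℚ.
The invariant factors of A (the non-unit diagonal entries of the Smith normal form of xI - A over ℚ[x]) are (x + 1)(x + 2)^4, each dividing the next. The characteristic polynomial is their product, (x + 1)(x + 2)^4.

The rational canonical form is the block-diagonal matrix of companion matrices C(f_i):
R = [[0, 0, 0, 0, -16], [1, 0, 0, 0, -48], [0, 1, 0, 0, -56], [0, 0, 1, 0, -32], [0, 0, 0, 1, -9]].

R = [[0, 0, 0, 0, -16], [1, 0, 0, 0, -48], [0, 1, 0, 0, -56], [0, 0, 1, 0, -32], [0, 0, 0, 1, -9]]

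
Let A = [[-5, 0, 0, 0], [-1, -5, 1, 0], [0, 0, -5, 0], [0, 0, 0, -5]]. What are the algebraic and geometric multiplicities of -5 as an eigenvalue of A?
algebraic multiplicity 4, geometric multiplicity 3

The characteristic polynomial is (x + 5)^4, so the factor x + 5 appears with exponent 4: the algebraic multiplicity is 4.

rank(A + 5I) = 1, so the eigenspace has dimension 4 - 1 = 3: the geometric multiplicity is 3.

Since 3 < 4, A is not diagonalizable.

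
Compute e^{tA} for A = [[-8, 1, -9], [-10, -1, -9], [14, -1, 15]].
e^{tA} = [[4*t - 2*e^{6*t} + 3, t, 3*t - 2*e^{6*t} + 2], [-4*t - e^{6*t} + 1, 1 - t, -3*t - e^{6*t} + 1], [-4*t + 3*e^{6*t} - 3, -t, -3*t + 3*e^{6*t} - 2]]

A has Jordan form J = [[0, 1, 0], [0, 0, 0], [0, 0, 6]] with A = PJP^{-1}, so e^{tA} = P e^{tJ} P^{-1}.

For a Jordan block J_k(λ), e^{tJ_k(λ)} = e^{λt} · (I + tN + t^2 N^2/2! + ... + t^{k-1} N^{k-1}/(k-1)!) where N is the nilpotent superdiagonal part.

Assembling the blocks and conjugating back gives the entries of e^{tA} as shown above.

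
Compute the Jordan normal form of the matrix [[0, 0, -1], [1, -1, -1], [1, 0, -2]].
J = [[-1, 1, 0], [0, -1, 0], [0, 0, -1]]

The characteristic polynomial is det(xI - A) = (x + 1)^3, so the eigenvalues are -1 (algebraic multiplicity 3).

For λ = -1: rank(A + I) = 1, rank((A + I)^2) = 0. The eigenspace has dimension 3 - 1 = 2, so there are 2 Jordan blocks; the rank sequence gives block sizes [2, 1].

Assembling the blocks gives the Jordan form J above.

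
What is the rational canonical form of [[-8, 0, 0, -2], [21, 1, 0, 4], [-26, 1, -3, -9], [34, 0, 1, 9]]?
R = [[0, 0, 0, -2], [1, 0, 0, -2], [0, 1, 0, 0], [0, 0, 1, -1]]

The invariant factors of A (the non-unit diagonal entries of the Smith normal form of xI - A over ℚ[x]) are (x + 1)(x^3 + 2), each dividing the next. The characteristic polynomial is their product, (x + 1)(x^3 + 2).

The rational canonical form is the block-diagonal matrix of companion matrices C(f_i):
R = [[0, 0, 0, -2], [1, 0, 0, -2], [0, 1, 0, 0], [0, 0, 1, -1]].

Note the characteristic polynomial does not split into linear factors over ℚ, so A has no Jordan form over ℚ; the rational canonical form exists over any field.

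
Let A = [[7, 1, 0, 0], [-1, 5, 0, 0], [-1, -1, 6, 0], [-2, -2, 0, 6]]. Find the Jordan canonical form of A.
The characteristic polynomial is det(xI - A) = (x - 6)^4, so the eigenvalues are 6 (algebraic multiplicity 4).

For λ = 6: rank(A - 6I) = 1, rank((A - 6I)^2) = 0. The eigenspace has dimension 4 - 1 = 3, so there are 3 Jordan blocks; the rank sequence gives block sizes [2, 1, 1].

Assembling the blocks gives the Jordan form J above.

J = [[6, 1, 0, 0], [0, 6, 0, 0], [0, 0, 6, 0], [0, 0, 0, 6]]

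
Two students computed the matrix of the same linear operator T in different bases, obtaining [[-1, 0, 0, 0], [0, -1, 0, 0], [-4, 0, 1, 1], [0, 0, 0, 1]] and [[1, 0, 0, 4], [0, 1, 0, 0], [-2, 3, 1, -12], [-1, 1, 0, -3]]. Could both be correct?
No.

Both have characteristic polynomial (x - 1)^2(x + 1)^2, but the minimal polynomial of A is (x - 1)^2(x + 1) while the minimal polynomial of B is (x - 1)^2(x + 1)^2. The minimal polynomial is a similarity invariant, so A and B are not similar.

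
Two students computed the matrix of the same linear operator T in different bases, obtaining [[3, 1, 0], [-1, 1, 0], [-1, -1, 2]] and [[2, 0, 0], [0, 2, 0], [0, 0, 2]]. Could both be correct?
Both have characteristic polynomial (x - 2)^3, but the minimal polynomial of A is (x - 2)^2 while the minimal polynomial of B is x - 2. The minimal polynomial is a similarity invariant, so A and B are not similar.

No.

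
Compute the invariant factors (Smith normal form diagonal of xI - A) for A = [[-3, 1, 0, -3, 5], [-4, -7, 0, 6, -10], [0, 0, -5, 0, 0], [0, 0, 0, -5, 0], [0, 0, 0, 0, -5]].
x + 5, x + 5, x + 5, (x + 5)^2

The Jordan structure of A has elementary divisors (x + 5)^2, (x + 5), (x + 5), (x + 5). Arranging the block sizes at each eigenvalue in decreasing order and taking row products gives the invariant factors.

Invariant factors (smallest first, each dividing the next): x + 5, x + 5, x + 5, (x + 5)^2.

Check: the last factor (x + 5)^2 is the minimal polynomial, and the product (x + 5)^5 is the characteristic polynomial.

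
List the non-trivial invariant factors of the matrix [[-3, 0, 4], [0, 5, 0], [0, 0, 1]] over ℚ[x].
(x - 5)(x - 1)(x + 3)

The Jordan structure of A has elementary divisors (x + 3), (x - 1), (x - 5). Arranging the block sizes at each eigenvalue in decreasing order and taking row products gives the invariant factors.

Invariant factors (smallest first, each dividing the next): (x - 5)(x - 1)(x + 3).

Check: the last factor (x - 5)(x - 1)(x + 3) is the minimal polynomial, and the product (x - 5)(x - 1)(x + 3) is the characteristic polynomial.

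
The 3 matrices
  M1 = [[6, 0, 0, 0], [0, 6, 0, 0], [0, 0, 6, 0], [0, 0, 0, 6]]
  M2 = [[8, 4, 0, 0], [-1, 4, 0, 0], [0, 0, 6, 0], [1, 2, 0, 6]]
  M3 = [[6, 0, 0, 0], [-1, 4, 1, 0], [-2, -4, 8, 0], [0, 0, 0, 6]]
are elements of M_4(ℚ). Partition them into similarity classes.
2 classes: {M1}, {M2, M3}

Characteristic polynomials: χ_{M1} = (x - 6)^4, χ_{M2} = (x - 6)^4, χ_{M3} = (x - 6)^4.

{M1}: invariant factors x - 6, x - 6, x - 6, x - 6.

{M2, M3}: invariant factors x - 6, x - 6, (x - 6)^2.

Matrices are similar if and only if their invariant-factor lists agree; the partition into similarity classes is {M1}, {M2, M3}.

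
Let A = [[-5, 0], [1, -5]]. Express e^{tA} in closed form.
A has Jordan form J = [[-5, 1], [0, -5]] with A = PJP^{-1}, so e^{tA} = P e^{tJ} P^{-1}.

For a Jordan block J_k(λ), e^{tJ_k(λ)} = e^{λt} · (I + tN + t^2 N^2/2! + ... + t^{k-1} N^{k-1}/(k-1)!) where N is the nilpotent superdiagonal part.

Assembling the blocks and conjugating back gives the entries of e^{tA} as shown above.

e^{tA} = [[e^{-5*t}, 0], [t*e^{-5*t}, e^{-5*t}]]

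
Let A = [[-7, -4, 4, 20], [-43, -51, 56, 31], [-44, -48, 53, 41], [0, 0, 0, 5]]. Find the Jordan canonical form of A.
The characteristic polynomial is det(xI - A) = (x - 5)^2(x + 5)^2, so the eigenvalues are -5 (algebraic multiplicity 2), 5 (algebraic multiplicity 2).

For λ = -5: rank(A + 5I) = 3, rank((A + 5I)^2) = 2. The eigenspace has dimension 4 - 3 = 1, so there is 1 Jordan block; the rank sequence gives block sizes [2].

For λ = 5: rank(A - 5I) = 3, rank((A - 5I)^2) = 2. The eigenspace has dimension 4 - 3 = 1, so there is 1 Jordan block; the rank sequence gives block sizes [2].

Assembling the blocks gives the Jordan form J above.

J = [[-5, 1, 0, 0], [0, -5, 0, 0], [0, 0, 5, 1], [0, 0, 0, 5]]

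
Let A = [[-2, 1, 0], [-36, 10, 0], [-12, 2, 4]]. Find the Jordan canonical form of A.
The characteristic polynomial is det(xI - A) = (x - 4)^3, so the eigenvalues are 4 (algebraic multiplicity 3).

For λ = 4: rank(A - 4I) = 1, rank((A - 4I)^2) = 0. The eigenspace has dimension 3 - 1 = 2, so there are 2 Jordan blocks; the rank sequence gives block sizes [2, 1].

Assembling the blocks gives the Jordan form J above.

J = [[4, 1, 0], [0, 4, 0], [0, 0, 4]]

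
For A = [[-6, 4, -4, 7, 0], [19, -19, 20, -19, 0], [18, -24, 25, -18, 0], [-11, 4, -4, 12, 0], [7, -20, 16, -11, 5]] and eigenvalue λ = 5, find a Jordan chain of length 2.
We seek v_1 ∈ ker((A - 5I)^2) \ ker(A - 5I), then set v_{i+1} = (A - 5I) v_i.

One such chain is v_1 = [[2, -6, -6, 3, -6]]^T, v_2 = [[-1, 5, 6, -1, 5]]^T. Check: (A - 5I) v_2 = [[0, 0, 0, 0, 0]]^T = 0.

v_1 = [[2, -6, -6, 3, -6]]^T, v_2 = [[-1, 5, 6, -1, 5]]^T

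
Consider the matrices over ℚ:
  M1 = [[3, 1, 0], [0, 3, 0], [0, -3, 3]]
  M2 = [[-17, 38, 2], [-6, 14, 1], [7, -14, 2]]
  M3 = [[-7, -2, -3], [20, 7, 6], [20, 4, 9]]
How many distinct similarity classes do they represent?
2 classes: {M1, M3}, {M2}

Characteristic polynomials: χ_{M1} = (x - 3)^3, χ_{M2} = (x - 2)^2(x + 5), χ_{M3} = (x - 3)^3.

{M1, M3}: invariant factors x - 3, (x - 3)^2.

{M2}: invariant factors (x - 2)^2(x + 5).

Matrices are similar if and only if their invariant-factor lists agree; the partition into similarity classes is {M1, M3}, {M2}.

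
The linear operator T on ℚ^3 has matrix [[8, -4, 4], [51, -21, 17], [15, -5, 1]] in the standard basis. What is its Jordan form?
J = [[-4, 1, 0], [0, -4, 0], [0, 0, -4]]

The characteristic polynomial is det(xI - A) = (x + 4)^3, so the eigenvalues are -4 (algebraic multiplicity 3).

For λ = -4: rank(A + 4I) = 1, rank((A + 4I)^2) = 0. The eigenspace has dimension 3 - 1 = 2, so there are 2 Jordan blocks; the rank sequence gives block sizes [2, 1].

Assembling the blocks gives the Jordan form J above.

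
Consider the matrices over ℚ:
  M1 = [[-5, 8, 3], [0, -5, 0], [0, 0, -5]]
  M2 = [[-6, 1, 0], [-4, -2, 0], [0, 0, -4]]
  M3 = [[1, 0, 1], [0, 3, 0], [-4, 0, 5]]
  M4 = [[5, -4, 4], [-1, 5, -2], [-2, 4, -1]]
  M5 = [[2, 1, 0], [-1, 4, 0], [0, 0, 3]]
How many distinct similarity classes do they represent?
Characteristic polynomials: χ_{M1} = (x + 5)^3, χ_{M2} = (x + 4)^3, χ_{M3} = (x - 3)^3, χ_{M4} = (x - 3)^3, χ_{M5} = (x - 3)^3.

{M1}: invariant factors x + 5, (x + 5)^2.

{M2}: invariant factors x + 4, (x + 4)^2.

{M3, M4, M5}: invariant factors x - 3, (x - 3)^2.

Matrices are similar if and only if their invariant-factor lists agree; the partition into similarity classes is {M1}, {M2}, {M3, M4, M5}.

3 classes: {M1}, {M2}, {M3, M4, M5}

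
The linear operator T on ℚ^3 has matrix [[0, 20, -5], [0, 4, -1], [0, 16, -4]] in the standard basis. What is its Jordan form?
J = [[0, 1, 0], [0, 0, 0], [0, 0, 0]]

The characteristic polynomial is det(xI - A) = x^3, so the eigenvalues are 0 (algebraic multiplicity 3).

For λ = 0: rank(A) = 1, rank(A^2) = 0. The eigenspace has dimension 3 - 1 = 2, so there are 2 Jordan blocks; the rank sequence gives block sizes [2, 1].

Assembling the blocks gives the Jordan form J above.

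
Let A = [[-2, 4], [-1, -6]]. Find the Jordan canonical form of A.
J = [[-4, 1], [0, -4]]

The characteristic polynomial is det(xI - A) = (x + 4)^2, so the eigenvalues are -4 (algebraic multiplicity 2).

For λ = -4: rank(A + 4I) = 1, rank((A + 4I)^2) = 0. The eigenspace has dimension 2 - 1 = 1, so there is 1 Jordan block; the rank sequence gives block sizes [2].

Assembling the blocks gives the Jordan form J above.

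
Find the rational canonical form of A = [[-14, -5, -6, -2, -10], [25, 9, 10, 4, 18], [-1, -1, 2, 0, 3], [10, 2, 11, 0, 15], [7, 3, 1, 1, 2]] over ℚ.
R = [[0, 1, 0, 0, 0], [1, -1, 0, 0, 0], [0, 0, 0, 0, -1], [0, 0, 1, 0, 2], [0, 0, 0, 1, 0]]

The invariant factors of A (the non-unit diagonal entries of the Smith normal form of xI - A over ℚ[x]) are x^2 + x - 1, (x - 1)(x^2 + x - 1), each dividing the next. The characteristic polynomial is their product, (x - 1)(x^2 + x - 1)^2.

The rational canonical form is the block-diagonal matrix of companion matrices C(f_i):
R = [[0, 1, 0, 0, 0], [1, -1, 0, 0, 0], [0, 0, 0, 0, -1], [0, 0, 1, 0, 2], [0, 0, 0, 1, 0]].

Note the characteristic polynomial does not split into linear factors over ℚ, so A has no Jordan form over ℚ; the rational canonical form exists over any field.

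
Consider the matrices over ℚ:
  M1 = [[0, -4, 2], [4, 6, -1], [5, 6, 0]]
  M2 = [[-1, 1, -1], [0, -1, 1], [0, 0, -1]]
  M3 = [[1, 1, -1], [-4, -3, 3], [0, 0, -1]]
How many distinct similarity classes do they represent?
2 classes: {M1}, {M2, M3}

Characteristic polynomials: χ_{M1} = (x - 2)^3, χ_{M2} = (x + 1)^3, χ_{M3} = (x + 1)^3.

{M1}: invariant factors (x - 2)^3.

{M2, M3}: invariant factors (x + 1)^3.

Matrices are similar if and only if their invariant-factor lists agree; the partition into similarity classes is {M1}, {M2, M3}.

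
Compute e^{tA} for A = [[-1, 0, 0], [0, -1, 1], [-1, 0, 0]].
e^{tA} = [[e^{-t}, 0, 0], [(t - e^{t} + 1)*e^{-t}, e^{-t}, 1 - e^{-t}], [-1 + e^{-t}, 0, 1]]

A has Jordan form J = [[-1, 1, 0], [0, -1, 0], [0, 0, 0]] with A = PJP^{-1}, so e^{tA} = P e^{tJ} P^{-1}.

For a Jordan block J_k(λ), e^{tJ_k(λ)} = e^{λt} · (I + tN + t^2 N^2/2! + ... + t^{k-1} N^{k-1}/(k-1)!) where N is the nilpotent superdiagonal part.

Assembling the blocks and conjugating back gives the entries of e^{tA} as shown above.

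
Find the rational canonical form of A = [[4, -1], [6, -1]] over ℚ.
R = [[0, -2], [1, 3]]

The invariant factors of A (the non-unit diagonal entries of the Smith normal form of xI - A over ℚ[x]) are (x - 2)(x - 1), each dividing the next. The characteristic polynomial is their product, (x - 2)(x - 1).

The rational canonical form is the block-diagonal matrix of companion matrices C(f_i):
R = [[0, -2], [1, 3]].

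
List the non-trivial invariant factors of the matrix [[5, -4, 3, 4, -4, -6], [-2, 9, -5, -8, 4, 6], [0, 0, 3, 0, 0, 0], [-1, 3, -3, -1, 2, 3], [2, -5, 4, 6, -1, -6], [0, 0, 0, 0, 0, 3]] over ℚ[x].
x - 3, (x - 3)^2, (x - 3)^3

The Jordan structure of A has elementary divisors (x - 3)^3, (x - 3)^2, (x - 3). Arranging the block sizes at each eigenvalue in decreasing order and taking row products gives the invariant factors.

Invariant factors (smallest first, each dividing the next): x - 3, (x - 3)^2, (x - 3)^3.

Check: the last factor (x - 3)^3 is the minimal polynomial, and the product (x - 3)^6 is the characteristic polynomial.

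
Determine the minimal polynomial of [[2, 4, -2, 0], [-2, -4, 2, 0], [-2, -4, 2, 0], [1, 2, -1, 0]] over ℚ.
m_A(x) = x^2

The characteristic polynomial factors as x^4. The minimal polynomial is ∏(x - λ)^{k_λ} where k_λ is the size of the largest Jordan block at λ.

For λ = 0: rank(A) = 1, and the largest Jordan block has size 2 (the smallest k with rank(A^k) = rank(A^(k+1))).

So m_A(x) = x^2.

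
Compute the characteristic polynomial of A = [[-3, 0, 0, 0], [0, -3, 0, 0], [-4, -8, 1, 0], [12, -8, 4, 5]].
xI - A = [[x + 3, 0, 0, 0], [0, x + 3, 0, 0], [4, 8, x - 1, 0], [-12, 8, -4, x - 5]].

Expanding det(xI - A) along the first row:
det(xI - A) = + (x + 3)·det([[x + 3, 0, 0], [8, x - 1, 0], [8, -4, x - 5]]) - (0)·det([[0, 0, 0], [4, x - 1, 0], [-12, -4, x - 5]]) + (0)·det([[0, x + 3, 0], [4, 8, 0], [-12, 8, x - 5]]) - (0)·det([[0, x + 3, 0], [4, 8, x - 1], [-12, 8, -4]]).

Evaluating gives χ_A(x) = x^4 - 22x^2 - 24x + 45 = (x - 5)(x - 1)(x + 3)^2.

χ_A(x) = (x - 5)(x - 1)(x + 3)^2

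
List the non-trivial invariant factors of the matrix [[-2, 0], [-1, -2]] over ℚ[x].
The Jordan structure of A has elementary divisors (x + 2)^2. Arranging the block sizes at each eigenvalue in decreasing order and taking row products gives the invariant factors.

Invariant factors (smallest first, each dividing the next): (x + 2)^2.

Check: the last factor (x + 2)^2 is the minimal polynomial, and the product (x + 2)^2 is the characteristic polynomial.

(x + 2)^2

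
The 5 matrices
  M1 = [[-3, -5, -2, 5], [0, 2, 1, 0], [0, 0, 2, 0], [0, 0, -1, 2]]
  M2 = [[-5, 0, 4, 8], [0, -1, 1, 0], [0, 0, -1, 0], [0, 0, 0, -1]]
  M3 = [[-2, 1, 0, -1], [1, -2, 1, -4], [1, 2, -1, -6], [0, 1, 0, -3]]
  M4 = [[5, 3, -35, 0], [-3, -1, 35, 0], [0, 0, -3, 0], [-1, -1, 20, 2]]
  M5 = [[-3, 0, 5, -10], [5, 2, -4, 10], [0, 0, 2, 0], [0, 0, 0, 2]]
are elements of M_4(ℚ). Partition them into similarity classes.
3 classes: {M1, M4, M5}, {M2}, {M3}

Characteristic polynomials: χ_{M1} = (x - 2)^3(x + 3), χ_{M2} = (x + 1)^3(x + 5), χ_{M3} = (x + 2)^4, χ_{M4} = (x - 2)^3(x + 3), χ_{M5} = (x - 2)^3(x + 3).

{M1, M4, M5}: invariant factors x - 2, (x - 2)^2(x + 3).

{M2}: invariant factors x + 1, (x + 1)^2(x + 5).

{M3}: invariant factors x + 2, (x + 2)^3.

Matrices are similar if and only if their invariant-factor lists agree; the partition into similarity classes is {M1, M4, M5}, {M2}, {M3}.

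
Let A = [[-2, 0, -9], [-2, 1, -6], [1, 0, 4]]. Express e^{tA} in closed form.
A has Jordan form J = [[1, 1, 0], [0, 1, 0], [0, 0, 1]] with A = PJP^{-1}, so e^{tA} = P e^{tJ} P^{-1}.

For a Jordan block J_k(λ), e^{tJ_k(λ)} = e^{λt} · (I + tN + t^2 N^2/2! + ... + t^{k-1} N^{k-1}/(k-1)!) where N is the nilpotent superdiagonal part.

Assembling the blocks and conjugating back gives the entries of e^{tA} as shown above.

e^{tA} = [[(1 - 3*t)*e^{t}, 0, -9*t*e^{t}], [-2*t*e^{t}, e^{t}, -6*t*e^{t}], [t*e^{t}, 0, (3*t + 1)*e^{t}]]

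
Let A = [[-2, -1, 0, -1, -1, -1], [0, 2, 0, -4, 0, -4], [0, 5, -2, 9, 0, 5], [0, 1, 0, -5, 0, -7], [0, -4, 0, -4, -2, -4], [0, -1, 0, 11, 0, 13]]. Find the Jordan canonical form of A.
J = [[-2, 1, 0, 0, 0, 0], [0, -2, 0, 0, 0, 0], [0, 0, -2, 0, 0, 0], [0, 0, 0, 2, 1, 0], [0, 0, 0, 0, 2, 0], [0, 0, 0, 0, 0, 6]]

The characteristic polynomial is det(xI - A) = (x - 6)(x - 2)^2(x + 2)^3, so the eigenvalues are -2 (algebraic multiplicity 3), 2 (algebraic multiplicity 2), 6 (algebraic multiplicity 1).

For λ = -2: rank(A + 2I) = 4, rank((A + 2I)^2) = 3. The eigenspace has dimension 6 - 4 = 2, so there are 2 Jordan blocks; the rank sequence gives block sizes [2, 1].

For λ = 2: rank(A - 2I) = 5, rank((A - 2I)^2) = 4. The eigenspace has dimension 6 - 5 = 1, so there is 1 Jordan block; the rank sequence gives block sizes [2].

For λ = 6: algebraic multiplicity 1 gives one 1×1 block.

Assembling the blocks gives the Jordan form J above.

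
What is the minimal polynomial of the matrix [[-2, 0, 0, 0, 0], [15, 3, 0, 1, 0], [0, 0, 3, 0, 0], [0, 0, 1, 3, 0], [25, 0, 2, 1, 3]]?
m_A(x) = (x - 3)^3(x + 2)

The characteristic polynomial factors as (x - 3)^4(x + 2). The minimal polynomial is ∏(x - λ)^{k_λ} where k_λ is the size of the largest Jordan block at λ.

For λ = -2: rank(A + 2I) = 4, and the largest Jordan block has size 1 (the smallest k with rank((A + 2I)^k) = rank((A + 2I)^(k+1))).
For λ = 3: rank(A - 3I) = 3, and the largest Jordan block has size 3 (the smallest k with rank((A - 3I)^k) = rank((A - 3I)^(k+1))).

So m_A(x) = (x - 3)^3(x + 2).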